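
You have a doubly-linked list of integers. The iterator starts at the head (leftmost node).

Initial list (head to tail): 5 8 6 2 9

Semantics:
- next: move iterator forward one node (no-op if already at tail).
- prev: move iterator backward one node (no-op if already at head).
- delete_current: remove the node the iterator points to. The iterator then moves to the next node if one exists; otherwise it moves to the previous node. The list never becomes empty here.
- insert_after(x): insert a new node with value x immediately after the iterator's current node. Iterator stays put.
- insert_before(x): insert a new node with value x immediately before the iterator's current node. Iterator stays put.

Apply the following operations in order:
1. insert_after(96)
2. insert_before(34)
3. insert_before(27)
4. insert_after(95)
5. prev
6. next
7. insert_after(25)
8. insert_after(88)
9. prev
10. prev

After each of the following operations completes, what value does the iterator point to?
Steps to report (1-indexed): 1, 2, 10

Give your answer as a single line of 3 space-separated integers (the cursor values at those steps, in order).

After 1 (insert_after(96)): list=[5, 96, 8, 6, 2, 9] cursor@5
After 2 (insert_before(34)): list=[34, 5, 96, 8, 6, 2, 9] cursor@5
After 3 (insert_before(27)): list=[34, 27, 5, 96, 8, 6, 2, 9] cursor@5
After 4 (insert_after(95)): list=[34, 27, 5, 95, 96, 8, 6, 2, 9] cursor@5
After 5 (prev): list=[34, 27, 5, 95, 96, 8, 6, 2, 9] cursor@27
After 6 (next): list=[34, 27, 5, 95, 96, 8, 6, 2, 9] cursor@5
After 7 (insert_after(25)): list=[34, 27, 5, 25, 95, 96, 8, 6, 2, 9] cursor@5
After 8 (insert_after(88)): list=[34, 27, 5, 88, 25, 95, 96, 8, 6, 2, 9] cursor@5
After 9 (prev): list=[34, 27, 5, 88, 25, 95, 96, 8, 6, 2, 9] cursor@27
After 10 (prev): list=[34, 27, 5, 88, 25, 95, 96, 8, 6, 2, 9] cursor@34

Answer: 5 5 34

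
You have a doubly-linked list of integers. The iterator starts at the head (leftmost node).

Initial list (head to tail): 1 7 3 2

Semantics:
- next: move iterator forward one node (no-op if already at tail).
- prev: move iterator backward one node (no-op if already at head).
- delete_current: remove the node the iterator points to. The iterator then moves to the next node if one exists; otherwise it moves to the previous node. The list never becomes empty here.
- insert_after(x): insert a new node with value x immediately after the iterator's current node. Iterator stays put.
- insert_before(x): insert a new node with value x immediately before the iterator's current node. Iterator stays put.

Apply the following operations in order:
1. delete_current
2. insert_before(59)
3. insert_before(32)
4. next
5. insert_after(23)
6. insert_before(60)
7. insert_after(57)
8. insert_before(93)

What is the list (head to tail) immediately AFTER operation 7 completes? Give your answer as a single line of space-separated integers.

Answer: 59 32 7 60 3 57 23 2

Derivation:
After 1 (delete_current): list=[7, 3, 2] cursor@7
After 2 (insert_before(59)): list=[59, 7, 3, 2] cursor@7
After 3 (insert_before(32)): list=[59, 32, 7, 3, 2] cursor@7
After 4 (next): list=[59, 32, 7, 3, 2] cursor@3
After 5 (insert_after(23)): list=[59, 32, 7, 3, 23, 2] cursor@3
After 6 (insert_before(60)): list=[59, 32, 7, 60, 3, 23, 2] cursor@3
After 7 (insert_after(57)): list=[59, 32, 7, 60, 3, 57, 23, 2] cursor@3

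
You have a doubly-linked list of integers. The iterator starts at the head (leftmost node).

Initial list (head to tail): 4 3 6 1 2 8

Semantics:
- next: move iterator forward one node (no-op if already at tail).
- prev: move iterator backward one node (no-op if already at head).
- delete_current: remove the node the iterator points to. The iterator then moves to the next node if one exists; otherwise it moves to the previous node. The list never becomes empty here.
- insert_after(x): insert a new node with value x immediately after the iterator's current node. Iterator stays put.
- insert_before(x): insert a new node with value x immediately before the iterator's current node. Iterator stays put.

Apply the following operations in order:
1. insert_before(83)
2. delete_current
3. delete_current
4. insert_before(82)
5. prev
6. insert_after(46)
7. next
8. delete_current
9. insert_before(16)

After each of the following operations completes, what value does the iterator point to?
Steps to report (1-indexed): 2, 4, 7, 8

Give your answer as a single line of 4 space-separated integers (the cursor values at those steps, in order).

Answer: 3 6 46 6

Derivation:
After 1 (insert_before(83)): list=[83, 4, 3, 6, 1, 2, 8] cursor@4
After 2 (delete_current): list=[83, 3, 6, 1, 2, 8] cursor@3
After 3 (delete_current): list=[83, 6, 1, 2, 8] cursor@6
After 4 (insert_before(82)): list=[83, 82, 6, 1, 2, 8] cursor@6
After 5 (prev): list=[83, 82, 6, 1, 2, 8] cursor@82
After 6 (insert_after(46)): list=[83, 82, 46, 6, 1, 2, 8] cursor@82
After 7 (next): list=[83, 82, 46, 6, 1, 2, 8] cursor@46
After 8 (delete_current): list=[83, 82, 6, 1, 2, 8] cursor@6
After 9 (insert_before(16)): list=[83, 82, 16, 6, 1, 2, 8] cursor@6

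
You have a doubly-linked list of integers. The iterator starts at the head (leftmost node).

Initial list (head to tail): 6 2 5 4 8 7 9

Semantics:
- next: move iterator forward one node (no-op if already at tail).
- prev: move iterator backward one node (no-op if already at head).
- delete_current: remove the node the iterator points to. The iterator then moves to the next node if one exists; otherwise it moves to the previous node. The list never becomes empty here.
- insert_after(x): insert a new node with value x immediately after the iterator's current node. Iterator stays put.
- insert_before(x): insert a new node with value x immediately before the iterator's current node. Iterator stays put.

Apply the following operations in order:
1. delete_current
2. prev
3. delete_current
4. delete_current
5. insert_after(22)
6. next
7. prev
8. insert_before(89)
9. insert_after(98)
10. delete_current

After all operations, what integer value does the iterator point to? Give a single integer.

Answer: 98

Derivation:
After 1 (delete_current): list=[2, 5, 4, 8, 7, 9] cursor@2
After 2 (prev): list=[2, 5, 4, 8, 7, 9] cursor@2
After 3 (delete_current): list=[5, 4, 8, 7, 9] cursor@5
After 4 (delete_current): list=[4, 8, 7, 9] cursor@4
After 5 (insert_after(22)): list=[4, 22, 8, 7, 9] cursor@4
After 6 (next): list=[4, 22, 8, 7, 9] cursor@22
After 7 (prev): list=[4, 22, 8, 7, 9] cursor@4
After 8 (insert_before(89)): list=[89, 4, 22, 8, 7, 9] cursor@4
After 9 (insert_after(98)): list=[89, 4, 98, 22, 8, 7, 9] cursor@4
After 10 (delete_current): list=[89, 98, 22, 8, 7, 9] cursor@98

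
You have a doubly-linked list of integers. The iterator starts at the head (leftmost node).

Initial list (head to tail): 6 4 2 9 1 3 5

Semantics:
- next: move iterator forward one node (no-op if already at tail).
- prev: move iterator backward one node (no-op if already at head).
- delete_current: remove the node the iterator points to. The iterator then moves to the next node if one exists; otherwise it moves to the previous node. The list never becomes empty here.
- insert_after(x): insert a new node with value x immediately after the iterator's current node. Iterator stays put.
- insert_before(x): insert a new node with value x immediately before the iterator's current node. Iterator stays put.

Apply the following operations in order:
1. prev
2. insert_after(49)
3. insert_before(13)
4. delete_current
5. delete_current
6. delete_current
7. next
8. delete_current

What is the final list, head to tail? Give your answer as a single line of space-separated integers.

Answer: 13 2 1 3 5

Derivation:
After 1 (prev): list=[6, 4, 2, 9, 1, 3, 5] cursor@6
After 2 (insert_after(49)): list=[6, 49, 4, 2, 9, 1, 3, 5] cursor@6
After 3 (insert_before(13)): list=[13, 6, 49, 4, 2, 9, 1, 3, 5] cursor@6
After 4 (delete_current): list=[13, 49, 4, 2, 9, 1, 3, 5] cursor@49
After 5 (delete_current): list=[13, 4, 2, 9, 1, 3, 5] cursor@4
After 6 (delete_current): list=[13, 2, 9, 1, 3, 5] cursor@2
After 7 (next): list=[13, 2, 9, 1, 3, 5] cursor@9
After 8 (delete_current): list=[13, 2, 1, 3, 5] cursor@1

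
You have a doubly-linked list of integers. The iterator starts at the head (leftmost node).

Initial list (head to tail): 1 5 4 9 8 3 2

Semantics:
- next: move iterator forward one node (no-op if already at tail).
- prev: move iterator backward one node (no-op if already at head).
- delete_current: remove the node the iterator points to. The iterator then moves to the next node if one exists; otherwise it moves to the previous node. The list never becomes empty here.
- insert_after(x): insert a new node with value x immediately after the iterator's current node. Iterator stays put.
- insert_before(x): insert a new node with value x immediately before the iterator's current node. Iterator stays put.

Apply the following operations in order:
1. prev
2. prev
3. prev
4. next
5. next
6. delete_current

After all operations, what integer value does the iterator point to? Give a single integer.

Answer: 9

Derivation:
After 1 (prev): list=[1, 5, 4, 9, 8, 3, 2] cursor@1
After 2 (prev): list=[1, 5, 4, 9, 8, 3, 2] cursor@1
After 3 (prev): list=[1, 5, 4, 9, 8, 3, 2] cursor@1
After 4 (next): list=[1, 5, 4, 9, 8, 3, 2] cursor@5
After 5 (next): list=[1, 5, 4, 9, 8, 3, 2] cursor@4
After 6 (delete_current): list=[1, 5, 9, 8, 3, 2] cursor@9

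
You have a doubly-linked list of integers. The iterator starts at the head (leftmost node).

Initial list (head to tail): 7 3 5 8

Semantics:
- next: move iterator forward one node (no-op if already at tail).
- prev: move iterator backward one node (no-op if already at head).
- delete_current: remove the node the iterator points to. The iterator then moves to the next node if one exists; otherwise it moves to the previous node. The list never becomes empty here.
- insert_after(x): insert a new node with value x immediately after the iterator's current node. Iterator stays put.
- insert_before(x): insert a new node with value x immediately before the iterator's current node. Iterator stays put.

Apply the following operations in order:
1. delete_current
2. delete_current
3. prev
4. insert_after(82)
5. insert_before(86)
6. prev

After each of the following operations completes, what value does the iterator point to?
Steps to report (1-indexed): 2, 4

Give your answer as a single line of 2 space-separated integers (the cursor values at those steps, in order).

After 1 (delete_current): list=[3, 5, 8] cursor@3
After 2 (delete_current): list=[5, 8] cursor@5
After 3 (prev): list=[5, 8] cursor@5
After 4 (insert_after(82)): list=[5, 82, 8] cursor@5
After 5 (insert_before(86)): list=[86, 5, 82, 8] cursor@5
After 6 (prev): list=[86, 5, 82, 8] cursor@86

Answer: 5 5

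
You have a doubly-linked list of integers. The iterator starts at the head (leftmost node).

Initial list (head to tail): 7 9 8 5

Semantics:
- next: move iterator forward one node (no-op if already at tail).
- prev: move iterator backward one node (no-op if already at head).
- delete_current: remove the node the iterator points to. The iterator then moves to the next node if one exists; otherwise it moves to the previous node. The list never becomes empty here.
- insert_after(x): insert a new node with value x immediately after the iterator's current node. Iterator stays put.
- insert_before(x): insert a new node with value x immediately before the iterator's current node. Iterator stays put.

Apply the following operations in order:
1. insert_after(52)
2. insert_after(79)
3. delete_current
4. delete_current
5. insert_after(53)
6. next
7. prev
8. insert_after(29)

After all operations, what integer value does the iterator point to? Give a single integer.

Answer: 52

Derivation:
After 1 (insert_after(52)): list=[7, 52, 9, 8, 5] cursor@7
After 2 (insert_after(79)): list=[7, 79, 52, 9, 8, 5] cursor@7
After 3 (delete_current): list=[79, 52, 9, 8, 5] cursor@79
After 4 (delete_current): list=[52, 9, 8, 5] cursor@52
After 5 (insert_after(53)): list=[52, 53, 9, 8, 5] cursor@52
After 6 (next): list=[52, 53, 9, 8, 5] cursor@53
After 7 (prev): list=[52, 53, 9, 8, 5] cursor@52
After 8 (insert_after(29)): list=[52, 29, 53, 9, 8, 5] cursor@52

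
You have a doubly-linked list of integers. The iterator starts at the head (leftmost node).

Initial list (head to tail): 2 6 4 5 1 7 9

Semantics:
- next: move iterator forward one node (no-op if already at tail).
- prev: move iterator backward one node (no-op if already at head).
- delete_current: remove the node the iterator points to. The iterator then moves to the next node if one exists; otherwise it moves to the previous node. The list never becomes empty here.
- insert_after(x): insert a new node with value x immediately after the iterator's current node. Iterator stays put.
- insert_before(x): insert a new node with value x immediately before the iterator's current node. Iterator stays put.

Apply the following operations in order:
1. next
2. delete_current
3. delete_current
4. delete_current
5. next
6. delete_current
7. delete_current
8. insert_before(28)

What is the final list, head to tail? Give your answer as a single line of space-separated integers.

After 1 (next): list=[2, 6, 4, 5, 1, 7, 9] cursor@6
After 2 (delete_current): list=[2, 4, 5, 1, 7, 9] cursor@4
After 3 (delete_current): list=[2, 5, 1, 7, 9] cursor@5
After 4 (delete_current): list=[2, 1, 7, 9] cursor@1
After 5 (next): list=[2, 1, 7, 9] cursor@7
After 6 (delete_current): list=[2, 1, 9] cursor@9
After 7 (delete_current): list=[2, 1] cursor@1
After 8 (insert_before(28)): list=[2, 28, 1] cursor@1

Answer: 2 28 1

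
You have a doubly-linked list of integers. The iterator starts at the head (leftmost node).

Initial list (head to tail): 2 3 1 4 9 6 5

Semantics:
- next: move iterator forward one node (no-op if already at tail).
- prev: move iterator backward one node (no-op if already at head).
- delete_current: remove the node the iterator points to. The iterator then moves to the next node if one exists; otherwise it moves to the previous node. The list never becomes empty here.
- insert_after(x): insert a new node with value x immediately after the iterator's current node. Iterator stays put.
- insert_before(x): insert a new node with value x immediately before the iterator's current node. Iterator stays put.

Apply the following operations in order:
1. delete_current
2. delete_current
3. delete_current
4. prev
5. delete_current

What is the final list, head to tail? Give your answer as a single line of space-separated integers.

Answer: 9 6 5

Derivation:
After 1 (delete_current): list=[3, 1, 4, 9, 6, 5] cursor@3
After 2 (delete_current): list=[1, 4, 9, 6, 5] cursor@1
After 3 (delete_current): list=[4, 9, 6, 5] cursor@4
After 4 (prev): list=[4, 9, 6, 5] cursor@4
After 5 (delete_current): list=[9, 6, 5] cursor@9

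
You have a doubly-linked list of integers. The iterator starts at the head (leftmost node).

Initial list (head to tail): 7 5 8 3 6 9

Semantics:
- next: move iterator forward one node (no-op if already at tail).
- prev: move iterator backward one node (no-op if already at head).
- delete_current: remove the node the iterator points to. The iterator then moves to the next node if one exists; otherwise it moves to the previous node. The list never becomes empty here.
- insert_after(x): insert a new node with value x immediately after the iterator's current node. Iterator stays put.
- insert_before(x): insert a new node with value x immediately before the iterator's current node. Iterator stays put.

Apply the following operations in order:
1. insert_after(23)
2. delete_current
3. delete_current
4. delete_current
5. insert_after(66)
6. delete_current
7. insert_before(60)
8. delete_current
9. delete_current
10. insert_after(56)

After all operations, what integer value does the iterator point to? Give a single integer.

Answer: 6

Derivation:
After 1 (insert_after(23)): list=[7, 23, 5, 8, 3, 6, 9] cursor@7
After 2 (delete_current): list=[23, 5, 8, 3, 6, 9] cursor@23
After 3 (delete_current): list=[5, 8, 3, 6, 9] cursor@5
After 4 (delete_current): list=[8, 3, 6, 9] cursor@8
After 5 (insert_after(66)): list=[8, 66, 3, 6, 9] cursor@8
After 6 (delete_current): list=[66, 3, 6, 9] cursor@66
After 7 (insert_before(60)): list=[60, 66, 3, 6, 9] cursor@66
After 8 (delete_current): list=[60, 3, 6, 9] cursor@3
After 9 (delete_current): list=[60, 6, 9] cursor@6
After 10 (insert_after(56)): list=[60, 6, 56, 9] cursor@6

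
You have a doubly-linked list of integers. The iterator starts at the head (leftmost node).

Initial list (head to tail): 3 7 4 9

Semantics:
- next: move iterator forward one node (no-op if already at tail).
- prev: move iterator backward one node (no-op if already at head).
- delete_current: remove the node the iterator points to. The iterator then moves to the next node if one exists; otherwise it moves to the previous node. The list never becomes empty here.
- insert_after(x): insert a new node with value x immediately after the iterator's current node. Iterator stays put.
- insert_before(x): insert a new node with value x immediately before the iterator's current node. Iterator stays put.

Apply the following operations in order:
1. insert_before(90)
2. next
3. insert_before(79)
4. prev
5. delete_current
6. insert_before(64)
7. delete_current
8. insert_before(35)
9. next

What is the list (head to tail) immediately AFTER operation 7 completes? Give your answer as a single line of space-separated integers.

Answer: 90 3 64 4 9

Derivation:
After 1 (insert_before(90)): list=[90, 3, 7, 4, 9] cursor@3
After 2 (next): list=[90, 3, 7, 4, 9] cursor@7
After 3 (insert_before(79)): list=[90, 3, 79, 7, 4, 9] cursor@7
After 4 (prev): list=[90, 3, 79, 7, 4, 9] cursor@79
After 5 (delete_current): list=[90, 3, 7, 4, 9] cursor@7
After 6 (insert_before(64)): list=[90, 3, 64, 7, 4, 9] cursor@7
After 7 (delete_current): list=[90, 3, 64, 4, 9] cursor@4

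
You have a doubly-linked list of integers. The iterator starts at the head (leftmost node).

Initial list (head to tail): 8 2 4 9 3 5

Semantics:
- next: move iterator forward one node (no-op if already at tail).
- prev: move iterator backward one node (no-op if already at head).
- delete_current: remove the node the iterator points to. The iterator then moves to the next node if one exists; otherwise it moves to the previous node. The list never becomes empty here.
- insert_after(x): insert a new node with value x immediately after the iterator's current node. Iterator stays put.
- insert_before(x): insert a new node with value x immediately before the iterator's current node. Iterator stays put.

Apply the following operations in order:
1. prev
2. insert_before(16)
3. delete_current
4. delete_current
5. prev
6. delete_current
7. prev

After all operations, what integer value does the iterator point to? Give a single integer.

Answer: 4

Derivation:
After 1 (prev): list=[8, 2, 4, 9, 3, 5] cursor@8
After 2 (insert_before(16)): list=[16, 8, 2, 4, 9, 3, 5] cursor@8
After 3 (delete_current): list=[16, 2, 4, 9, 3, 5] cursor@2
After 4 (delete_current): list=[16, 4, 9, 3, 5] cursor@4
After 5 (prev): list=[16, 4, 9, 3, 5] cursor@16
After 6 (delete_current): list=[4, 9, 3, 5] cursor@4
After 7 (prev): list=[4, 9, 3, 5] cursor@4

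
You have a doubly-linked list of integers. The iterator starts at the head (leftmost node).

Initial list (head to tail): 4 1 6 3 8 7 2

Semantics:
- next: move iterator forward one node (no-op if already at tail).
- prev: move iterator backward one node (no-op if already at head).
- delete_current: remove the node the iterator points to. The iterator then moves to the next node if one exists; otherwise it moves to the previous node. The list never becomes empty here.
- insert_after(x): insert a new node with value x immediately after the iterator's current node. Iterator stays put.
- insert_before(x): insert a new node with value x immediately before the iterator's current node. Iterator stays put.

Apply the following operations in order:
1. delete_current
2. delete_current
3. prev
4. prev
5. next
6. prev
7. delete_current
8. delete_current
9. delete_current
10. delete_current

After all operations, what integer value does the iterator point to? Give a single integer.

Answer: 2

Derivation:
After 1 (delete_current): list=[1, 6, 3, 8, 7, 2] cursor@1
After 2 (delete_current): list=[6, 3, 8, 7, 2] cursor@6
After 3 (prev): list=[6, 3, 8, 7, 2] cursor@6
After 4 (prev): list=[6, 3, 8, 7, 2] cursor@6
After 5 (next): list=[6, 3, 8, 7, 2] cursor@3
After 6 (prev): list=[6, 3, 8, 7, 2] cursor@6
After 7 (delete_current): list=[3, 8, 7, 2] cursor@3
After 8 (delete_current): list=[8, 7, 2] cursor@8
After 9 (delete_current): list=[7, 2] cursor@7
After 10 (delete_current): list=[2] cursor@2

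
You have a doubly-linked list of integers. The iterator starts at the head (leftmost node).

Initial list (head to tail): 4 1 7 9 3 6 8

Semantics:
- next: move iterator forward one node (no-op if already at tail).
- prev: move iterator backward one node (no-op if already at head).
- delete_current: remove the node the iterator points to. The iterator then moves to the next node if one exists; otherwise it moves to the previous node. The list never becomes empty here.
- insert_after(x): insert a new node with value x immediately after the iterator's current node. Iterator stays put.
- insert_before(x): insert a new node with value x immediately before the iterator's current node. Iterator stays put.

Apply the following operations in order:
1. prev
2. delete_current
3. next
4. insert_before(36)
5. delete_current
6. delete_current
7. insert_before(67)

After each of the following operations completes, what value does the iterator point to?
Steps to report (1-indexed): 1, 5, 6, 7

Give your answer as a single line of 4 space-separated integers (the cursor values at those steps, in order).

Answer: 4 9 3 3

Derivation:
After 1 (prev): list=[4, 1, 7, 9, 3, 6, 8] cursor@4
After 2 (delete_current): list=[1, 7, 9, 3, 6, 8] cursor@1
After 3 (next): list=[1, 7, 9, 3, 6, 8] cursor@7
After 4 (insert_before(36)): list=[1, 36, 7, 9, 3, 6, 8] cursor@7
After 5 (delete_current): list=[1, 36, 9, 3, 6, 8] cursor@9
After 6 (delete_current): list=[1, 36, 3, 6, 8] cursor@3
After 7 (insert_before(67)): list=[1, 36, 67, 3, 6, 8] cursor@3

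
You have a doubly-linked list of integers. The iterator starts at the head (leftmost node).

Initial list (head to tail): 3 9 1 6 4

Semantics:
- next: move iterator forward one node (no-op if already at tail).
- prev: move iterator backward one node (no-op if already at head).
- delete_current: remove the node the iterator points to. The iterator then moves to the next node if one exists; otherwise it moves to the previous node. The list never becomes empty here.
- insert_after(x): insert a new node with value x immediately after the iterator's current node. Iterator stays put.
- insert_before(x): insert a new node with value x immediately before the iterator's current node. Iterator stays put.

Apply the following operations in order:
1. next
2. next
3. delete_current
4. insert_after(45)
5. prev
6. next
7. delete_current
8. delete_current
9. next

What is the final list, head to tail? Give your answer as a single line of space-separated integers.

Answer: 3 9 4

Derivation:
After 1 (next): list=[3, 9, 1, 6, 4] cursor@9
After 2 (next): list=[3, 9, 1, 6, 4] cursor@1
After 3 (delete_current): list=[3, 9, 6, 4] cursor@6
After 4 (insert_after(45)): list=[3, 9, 6, 45, 4] cursor@6
After 5 (prev): list=[3, 9, 6, 45, 4] cursor@9
After 6 (next): list=[3, 9, 6, 45, 4] cursor@6
After 7 (delete_current): list=[3, 9, 45, 4] cursor@45
After 8 (delete_current): list=[3, 9, 4] cursor@4
After 9 (next): list=[3, 9, 4] cursor@4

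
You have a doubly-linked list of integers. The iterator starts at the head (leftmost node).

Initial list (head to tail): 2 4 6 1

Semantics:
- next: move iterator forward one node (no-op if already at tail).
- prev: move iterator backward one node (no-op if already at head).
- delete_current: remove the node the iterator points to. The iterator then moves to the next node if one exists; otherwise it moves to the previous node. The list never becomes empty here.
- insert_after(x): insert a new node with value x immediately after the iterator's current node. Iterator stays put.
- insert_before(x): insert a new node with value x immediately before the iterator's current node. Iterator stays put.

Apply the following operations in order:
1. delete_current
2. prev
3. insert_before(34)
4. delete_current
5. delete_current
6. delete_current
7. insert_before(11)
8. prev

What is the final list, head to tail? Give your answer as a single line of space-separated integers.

Answer: 11 34

Derivation:
After 1 (delete_current): list=[4, 6, 1] cursor@4
After 2 (prev): list=[4, 6, 1] cursor@4
After 3 (insert_before(34)): list=[34, 4, 6, 1] cursor@4
After 4 (delete_current): list=[34, 6, 1] cursor@6
After 5 (delete_current): list=[34, 1] cursor@1
After 6 (delete_current): list=[34] cursor@34
After 7 (insert_before(11)): list=[11, 34] cursor@34
After 8 (prev): list=[11, 34] cursor@11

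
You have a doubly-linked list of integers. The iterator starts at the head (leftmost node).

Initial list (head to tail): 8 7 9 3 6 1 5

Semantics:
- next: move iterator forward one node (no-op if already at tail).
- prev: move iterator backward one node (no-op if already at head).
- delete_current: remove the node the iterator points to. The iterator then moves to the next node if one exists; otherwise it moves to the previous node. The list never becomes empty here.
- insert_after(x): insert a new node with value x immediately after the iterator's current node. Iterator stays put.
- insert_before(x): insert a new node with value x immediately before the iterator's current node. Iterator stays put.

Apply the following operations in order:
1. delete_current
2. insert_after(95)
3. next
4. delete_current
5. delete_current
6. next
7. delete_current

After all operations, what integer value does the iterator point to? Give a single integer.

After 1 (delete_current): list=[7, 9, 3, 6, 1, 5] cursor@7
After 2 (insert_after(95)): list=[7, 95, 9, 3, 6, 1, 5] cursor@7
After 3 (next): list=[7, 95, 9, 3, 6, 1, 5] cursor@95
After 4 (delete_current): list=[7, 9, 3, 6, 1, 5] cursor@9
After 5 (delete_current): list=[7, 3, 6, 1, 5] cursor@3
After 6 (next): list=[7, 3, 6, 1, 5] cursor@6
After 7 (delete_current): list=[7, 3, 1, 5] cursor@1

Answer: 1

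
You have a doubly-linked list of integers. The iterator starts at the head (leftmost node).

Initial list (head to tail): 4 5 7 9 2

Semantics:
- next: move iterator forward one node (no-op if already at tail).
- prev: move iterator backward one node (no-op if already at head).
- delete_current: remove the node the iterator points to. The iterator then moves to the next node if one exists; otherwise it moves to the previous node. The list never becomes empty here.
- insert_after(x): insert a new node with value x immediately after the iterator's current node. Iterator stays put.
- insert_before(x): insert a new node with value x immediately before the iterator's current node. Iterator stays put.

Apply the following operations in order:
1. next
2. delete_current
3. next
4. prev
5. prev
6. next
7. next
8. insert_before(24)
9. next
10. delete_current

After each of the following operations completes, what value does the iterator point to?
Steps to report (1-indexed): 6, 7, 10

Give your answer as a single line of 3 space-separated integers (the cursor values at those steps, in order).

After 1 (next): list=[4, 5, 7, 9, 2] cursor@5
After 2 (delete_current): list=[4, 7, 9, 2] cursor@7
After 3 (next): list=[4, 7, 9, 2] cursor@9
After 4 (prev): list=[4, 7, 9, 2] cursor@7
After 5 (prev): list=[4, 7, 9, 2] cursor@4
After 6 (next): list=[4, 7, 9, 2] cursor@7
After 7 (next): list=[4, 7, 9, 2] cursor@9
After 8 (insert_before(24)): list=[4, 7, 24, 9, 2] cursor@9
After 9 (next): list=[4, 7, 24, 9, 2] cursor@2
After 10 (delete_current): list=[4, 7, 24, 9] cursor@9

Answer: 7 9 9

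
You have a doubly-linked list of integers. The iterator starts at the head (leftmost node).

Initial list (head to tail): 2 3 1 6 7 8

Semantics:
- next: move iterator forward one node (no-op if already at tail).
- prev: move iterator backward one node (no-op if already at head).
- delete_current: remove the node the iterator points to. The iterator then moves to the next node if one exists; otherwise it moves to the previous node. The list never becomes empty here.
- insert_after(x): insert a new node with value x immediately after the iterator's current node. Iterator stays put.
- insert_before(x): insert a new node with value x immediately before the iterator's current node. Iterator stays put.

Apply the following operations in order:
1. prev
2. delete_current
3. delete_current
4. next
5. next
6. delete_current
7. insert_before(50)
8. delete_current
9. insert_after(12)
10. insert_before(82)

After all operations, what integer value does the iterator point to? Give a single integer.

Answer: 50

Derivation:
After 1 (prev): list=[2, 3, 1, 6, 7, 8] cursor@2
After 2 (delete_current): list=[3, 1, 6, 7, 8] cursor@3
After 3 (delete_current): list=[1, 6, 7, 8] cursor@1
After 4 (next): list=[1, 6, 7, 8] cursor@6
After 5 (next): list=[1, 6, 7, 8] cursor@7
After 6 (delete_current): list=[1, 6, 8] cursor@8
After 7 (insert_before(50)): list=[1, 6, 50, 8] cursor@8
After 8 (delete_current): list=[1, 6, 50] cursor@50
After 9 (insert_after(12)): list=[1, 6, 50, 12] cursor@50
After 10 (insert_before(82)): list=[1, 6, 82, 50, 12] cursor@50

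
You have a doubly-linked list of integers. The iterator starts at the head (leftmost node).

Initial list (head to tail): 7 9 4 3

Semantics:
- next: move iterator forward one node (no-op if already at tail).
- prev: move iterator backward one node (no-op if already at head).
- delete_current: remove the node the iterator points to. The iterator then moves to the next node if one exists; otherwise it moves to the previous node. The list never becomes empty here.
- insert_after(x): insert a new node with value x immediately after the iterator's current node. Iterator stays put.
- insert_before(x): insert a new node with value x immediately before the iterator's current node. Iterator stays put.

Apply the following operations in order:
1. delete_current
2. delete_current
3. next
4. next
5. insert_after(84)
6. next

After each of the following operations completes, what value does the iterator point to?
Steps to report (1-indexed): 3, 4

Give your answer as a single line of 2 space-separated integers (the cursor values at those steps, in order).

After 1 (delete_current): list=[9, 4, 3] cursor@9
After 2 (delete_current): list=[4, 3] cursor@4
After 3 (next): list=[4, 3] cursor@3
After 4 (next): list=[4, 3] cursor@3
After 5 (insert_after(84)): list=[4, 3, 84] cursor@3
After 6 (next): list=[4, 3, 84] cursor@84

Answer: 3 3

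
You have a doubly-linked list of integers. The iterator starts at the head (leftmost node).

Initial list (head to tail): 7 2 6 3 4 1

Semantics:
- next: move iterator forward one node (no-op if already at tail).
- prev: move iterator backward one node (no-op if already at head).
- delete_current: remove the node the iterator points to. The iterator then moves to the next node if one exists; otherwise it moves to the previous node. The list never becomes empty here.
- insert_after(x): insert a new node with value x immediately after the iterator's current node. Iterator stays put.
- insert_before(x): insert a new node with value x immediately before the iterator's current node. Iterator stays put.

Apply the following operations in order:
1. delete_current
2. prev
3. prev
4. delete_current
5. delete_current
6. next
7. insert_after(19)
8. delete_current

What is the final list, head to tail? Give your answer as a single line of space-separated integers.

After 1 (delete_current): list=[2, 6, 3, 4, 1] cursor@2
After 2 (prev): list=[2, 6, 3, 4, 1] cursor@2
After 3 (prev): list=[2, 6, 3, 4, 1] cursor@2
After 4 (delete_current): list=[6, 3, 4, 1] cursor@6
After 5 (delete_current): list=[3, 4, 1] cursor@3
After 6 (next): list=[3, 4, 1] cursor@4
After 7 (insert_after(19)): list=[3, 4, 19, 1] cursor@4
After 8 (delete_current): list=[3, 19, 1] cursor@19

Answer: 3 19 1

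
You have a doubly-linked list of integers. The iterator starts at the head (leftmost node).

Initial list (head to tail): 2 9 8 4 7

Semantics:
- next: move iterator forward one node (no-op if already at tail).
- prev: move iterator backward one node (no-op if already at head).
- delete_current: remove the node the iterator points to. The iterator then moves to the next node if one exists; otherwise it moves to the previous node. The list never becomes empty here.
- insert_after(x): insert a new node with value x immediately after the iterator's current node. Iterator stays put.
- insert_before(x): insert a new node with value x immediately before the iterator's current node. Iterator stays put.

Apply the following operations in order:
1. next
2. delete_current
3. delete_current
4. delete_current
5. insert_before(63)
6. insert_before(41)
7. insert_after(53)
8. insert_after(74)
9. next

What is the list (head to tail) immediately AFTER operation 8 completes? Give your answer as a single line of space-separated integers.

Answer: 2 63 41 7 74 53

Derivation:
After 1 (next): list=[2, 9, 8, 4, 7] cursor@9
After 2 (delete_current): list=[2, 8, 4, 7] cursor@8
After 3 (delete_current): list=[2, 4, 7] cursor@4
After 4 (delete_current): list=[2, 7] cursor@7
After 5 (insert_before(63)): list=[2, 63, 7] cursor@7
After 6 (insert_before(41)): list=[2, 63, 41, 7] cursor@7
After 7 (insert_after(53)): list=[2, 63, 41, 7, 53] cursor@7
After 8 (insert_after(74)): list=[2, 63, 41, 7, 74, 53] cursor@7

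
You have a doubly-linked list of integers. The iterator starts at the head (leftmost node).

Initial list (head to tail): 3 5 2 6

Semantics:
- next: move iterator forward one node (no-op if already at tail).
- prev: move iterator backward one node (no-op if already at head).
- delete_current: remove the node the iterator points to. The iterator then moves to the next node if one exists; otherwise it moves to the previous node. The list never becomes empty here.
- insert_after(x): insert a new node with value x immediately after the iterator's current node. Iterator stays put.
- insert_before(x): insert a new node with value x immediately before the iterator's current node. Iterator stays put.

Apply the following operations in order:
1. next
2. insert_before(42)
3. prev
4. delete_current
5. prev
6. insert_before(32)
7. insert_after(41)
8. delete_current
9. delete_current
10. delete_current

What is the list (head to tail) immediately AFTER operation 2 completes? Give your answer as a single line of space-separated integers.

Answer: 3 42 5 2 6

Derivation:
After 1 (next): list=[3, 5, 2, 6] cursor@5
After 2 (insert_before(42)): list=[3, 42, 5, 2, 6] cursor@5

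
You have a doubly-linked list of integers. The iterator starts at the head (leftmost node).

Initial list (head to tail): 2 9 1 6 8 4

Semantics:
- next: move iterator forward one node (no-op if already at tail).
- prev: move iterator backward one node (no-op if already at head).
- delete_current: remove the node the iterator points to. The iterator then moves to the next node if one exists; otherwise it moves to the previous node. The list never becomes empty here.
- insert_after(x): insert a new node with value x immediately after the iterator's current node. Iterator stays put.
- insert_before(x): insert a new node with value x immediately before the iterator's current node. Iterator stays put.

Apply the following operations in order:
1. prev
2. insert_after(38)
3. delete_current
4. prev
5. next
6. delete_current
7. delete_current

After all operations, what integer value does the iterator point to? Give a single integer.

After 1 (prev): list=[2, 9, 1, 6, 8, 4] cursor@2
After 2 (insert_after(38)): list=[2, 38, 9, 1, 6, 8, 4] cursor@2
After 3 (delete_current): list=[38, 9, 1, 6, 8, 4] cursor@38
After 4 (prev): list=[38, 9, 1, 6, 8, 4] cursor@38
After 5 (next): list=[38, 9, 1, 6, 8, 4] cursor@9
After 6 (delete_current): list=[38, 1, 6, 8, 4] cursor@1
After 7 (delete_current): list=[38, 6, 8, 4] cursor@6

Answer: 6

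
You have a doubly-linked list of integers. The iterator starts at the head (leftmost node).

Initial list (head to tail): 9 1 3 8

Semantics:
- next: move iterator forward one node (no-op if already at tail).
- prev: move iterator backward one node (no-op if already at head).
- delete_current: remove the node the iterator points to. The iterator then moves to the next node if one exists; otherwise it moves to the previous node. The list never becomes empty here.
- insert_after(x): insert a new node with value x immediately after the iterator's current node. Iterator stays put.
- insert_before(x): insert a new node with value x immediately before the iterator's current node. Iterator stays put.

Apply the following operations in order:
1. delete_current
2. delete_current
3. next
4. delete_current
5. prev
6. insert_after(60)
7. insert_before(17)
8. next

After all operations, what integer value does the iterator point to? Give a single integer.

After 1 (delete_current): list=[1, 3, 8] cursor@1
After 2 (delete_current): list=[3, 8] cursor@3
After 3 (next): list=[3, 8] cursor@8
After 4 (delete_current): list=[3] cursor@3
After 5 (prev): list=[3] cursor@3
After 6 (insert_after(60)): list=[3, 60] cursor@3
After 7 (insert_before(17)): list=[17, 3, 60] cursor@3
After 8 (next): list=[17, 3, 60] cursor@60

Answer: 60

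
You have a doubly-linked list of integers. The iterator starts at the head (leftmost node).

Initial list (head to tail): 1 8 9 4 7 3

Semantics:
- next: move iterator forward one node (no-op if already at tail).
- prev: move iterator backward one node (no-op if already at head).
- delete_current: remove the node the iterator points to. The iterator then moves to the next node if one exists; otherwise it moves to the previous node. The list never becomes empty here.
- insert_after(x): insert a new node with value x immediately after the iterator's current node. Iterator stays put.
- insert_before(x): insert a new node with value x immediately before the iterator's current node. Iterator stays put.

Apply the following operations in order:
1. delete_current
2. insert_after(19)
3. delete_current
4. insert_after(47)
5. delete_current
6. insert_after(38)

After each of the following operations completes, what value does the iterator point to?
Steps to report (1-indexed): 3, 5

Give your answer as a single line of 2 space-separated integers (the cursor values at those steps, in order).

After 1 (delete_current): list=[8, 9, 4, 7, 3] cursor@8
After 2 (insert_after(19)): list=[8, 19, 9, 4, 7, 3] cursor@8
After 3 (delete_current): list=[19, 9, 4, 7, 3] cursor@19
After 4 (insert_after(47)): list=[19, 47, 9, 4, 7, 3] cursor@19
After 5 (delete_current): list=[47, 9, 4, 7, 3] cursor@47
After 6 (insert_after(38)): list=[47, 38, 9, 4, 7, 3] cursor@47

Answer: 19 47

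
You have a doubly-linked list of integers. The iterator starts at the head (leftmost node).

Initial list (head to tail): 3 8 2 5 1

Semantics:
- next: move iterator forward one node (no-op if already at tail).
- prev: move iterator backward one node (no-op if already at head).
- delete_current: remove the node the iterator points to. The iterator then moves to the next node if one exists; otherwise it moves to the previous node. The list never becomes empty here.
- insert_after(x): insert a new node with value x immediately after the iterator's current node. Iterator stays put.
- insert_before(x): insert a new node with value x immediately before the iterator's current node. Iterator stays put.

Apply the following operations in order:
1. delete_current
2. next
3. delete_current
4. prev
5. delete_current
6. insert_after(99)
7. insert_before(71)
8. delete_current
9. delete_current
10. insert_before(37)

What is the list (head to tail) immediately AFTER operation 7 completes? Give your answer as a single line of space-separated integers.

Answer: 71 5 99 1

Derivation:
After 1 (delete_current): list=[8, 2, 5, 1] cursor@8
After 2 (next): list=[8, 2, 5, 1] cursor@2
After 3 (delete_current): list=[8, 5, 1] cursor@5
After 4 (prev): list=[8, 5, 1] cursor@8
After 5 (delete_current): list=[5, 1] cursor@5
After 6 (insert_after(99)): list=[5, 99, 1] cursor@5
After 7 (insert_before(71)): list=[71, 5, 99, 1] cursor@5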